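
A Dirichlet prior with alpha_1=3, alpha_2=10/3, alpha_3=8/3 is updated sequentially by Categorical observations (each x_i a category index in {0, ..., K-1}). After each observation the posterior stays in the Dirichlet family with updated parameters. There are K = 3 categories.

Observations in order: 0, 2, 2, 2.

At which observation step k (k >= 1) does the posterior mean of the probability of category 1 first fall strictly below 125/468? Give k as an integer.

k = 4

obs 1: x=0 → posterior Dirichlet(4, 10/3, 8/3)
obs 2: x=2 → posterior Dirichlet(4, 10/3, 11/3)
obs 3: x=2 → posterior Dirichlet(4, 10/3, 14/3)
obs 4: x=2 → posterior Dirichlet(4, 10/3, 17/3)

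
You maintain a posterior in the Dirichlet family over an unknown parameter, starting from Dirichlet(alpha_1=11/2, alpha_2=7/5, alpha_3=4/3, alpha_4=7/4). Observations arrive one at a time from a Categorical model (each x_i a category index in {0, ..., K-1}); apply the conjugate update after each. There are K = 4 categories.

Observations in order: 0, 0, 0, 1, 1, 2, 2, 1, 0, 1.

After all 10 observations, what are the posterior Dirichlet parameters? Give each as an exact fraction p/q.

obs 1: x=0 → posterior Dirichlet(13/2, 7/5, 4/3, 7/4)
obs 2: x=0 → posterior Dirichlet(15/2, 7/5, 4/3, 7/4)
obs 3: x=0 → posterior Dirichlet(17/2, 7/5, 4/3, 7/4)
obs 4: x=1 → posterior Dirichlet(17/2, 12/5, 4/3, 7/4)
obs 5: x=1 → posterior Dirichlet(17/2, 17/5, 4/3, 7/4)
obs 6: x=2 → posterior Dirichlet(17/2, 17/5, 7/3, 7/4)
obs 7: x=2 → posterior Dirichlet(17/2, 17/5, 10/3, 7/4)
obs 8: x=1 → posterior Dirichlet(17/2, 22/5, 10/3, 7/4)
obs 9: x=0 → posterior Dirichlet(19/2, 22/5, 10/3, 7/4)
obs 10: x=1 → posterior Dirichlet(19/2, 27/5, 10/3, 7/4)

alpha_1=19/2, alpha_2=27/5, alpha_3=10/3, alpha_4=7/4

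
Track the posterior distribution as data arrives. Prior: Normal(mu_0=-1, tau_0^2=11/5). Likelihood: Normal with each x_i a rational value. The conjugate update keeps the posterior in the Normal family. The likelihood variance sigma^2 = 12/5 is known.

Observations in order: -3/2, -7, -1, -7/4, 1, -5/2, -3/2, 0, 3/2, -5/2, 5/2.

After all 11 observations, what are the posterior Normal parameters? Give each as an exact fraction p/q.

obs 1: x=-3/2 → posterior Normal(-57/46, 132/115)
obs 2: x=-7 → posterior Normal(-211/68, 66/85)
obs 3: x=-1 → posterior Normal(-233/90, 44/75)
obs 4: x=-7/4 → posterior Normal(-543/224, 33/70)
obs 5: x=1 → posterior Normal(-499/268, 132/335)
obs 6: x=-5/2 → posterior Normal(-203/104, 22/65)
obs 7: x=-3/2 → posterior Normal(-675/356, 132/445)
obs 8: x=0 → posterior Normal(-27/16, 33/125)
obs 9: x=3/2 → posterior Normal(-203/148, 44/185)
obs 10: x=-5/2 → posterior Normal(-719/488, 66/305)
obs 11: x=5/2 → posterior Normal(-87/76, 132/665)

mu_0=-87/76, tau_0^2=132/665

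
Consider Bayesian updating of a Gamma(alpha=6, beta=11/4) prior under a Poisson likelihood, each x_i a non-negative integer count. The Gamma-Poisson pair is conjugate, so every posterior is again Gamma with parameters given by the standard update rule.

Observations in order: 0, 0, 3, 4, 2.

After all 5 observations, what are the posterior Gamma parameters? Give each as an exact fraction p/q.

alpha=15, beta=31/4

obs 1: x=0 → posterior Gamma(6, 15/4)
obs 2: x=0 → posterior Gamma(6, 19/4)
obs 3: x=3 → posterior Gamma(9, 23/4)
obs 4: x=4 → posterior Gamma(13, 27/4)
obs 5: x=2 → posterior Gamma(15, 31/4)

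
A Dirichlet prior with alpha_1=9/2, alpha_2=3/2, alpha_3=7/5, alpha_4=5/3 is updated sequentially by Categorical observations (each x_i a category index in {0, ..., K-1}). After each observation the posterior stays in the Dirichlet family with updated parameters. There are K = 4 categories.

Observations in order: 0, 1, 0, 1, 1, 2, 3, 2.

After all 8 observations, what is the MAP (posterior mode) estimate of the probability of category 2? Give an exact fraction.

9/49

obs 1: x=0 → posterior Dirichlet(11/2, 3/2, 7/5, 5/3)
obs 2: x=1 → posterior Dirichlet(11/2, 5/2, 7/5, 5/3)
obs 3: x=0 → posterior Dirichlet(13/2, 5/2, 7/5, 5/3)
obs 4: x=1 → posterior Dirichlet(13/2, 7/2, 7/5, 5/3)
obs 5: x=1 → posterior Dirichlet(13/2, 9/2, 7/5, 5/3)
obs 6: x=2 → posterior Dirichlet(13/2, 9/2, 12/5, 5/3)
obs 7: x=3 → posterior Dirichlet(13/2, 9/2, 12/5, 8/3)
obs 8: x=2 → posterior Dirichlet(13/2, 9/2, 17/5, 8/3)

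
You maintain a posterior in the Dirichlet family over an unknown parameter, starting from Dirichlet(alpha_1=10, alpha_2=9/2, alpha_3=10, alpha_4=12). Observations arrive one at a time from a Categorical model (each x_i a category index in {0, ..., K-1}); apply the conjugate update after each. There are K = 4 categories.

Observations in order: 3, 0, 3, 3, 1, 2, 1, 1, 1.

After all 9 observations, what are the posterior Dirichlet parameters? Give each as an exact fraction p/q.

obs 1: x=3 → posterior Dirichlet(10, 9/2, 10, 13)
obs 2: x=0 → posterior Dirichlet(11, 9/2, 10, 13)
obs 3: x=3 → posterior Dirichlet(11, 9/2, 10, 14)
obs 4: x=3 → posterior Dirichlet(11, 9/2, 10, 15)
obs 5: x=1 → posterior Dirichlet(11, 11/2, 10, 15)
obs 6: x=2 → posterior Dirichlet(11, 11/2, 11, 15)
obs 7: x=1 → posterior Dirichlet(11, 13/2, 11, 15)
obs 8: x=1 → posterior Dirichlet(11, 15/2, 11, 15)
obs 9: x=1 → posterior Dirichlet(11, 17/2, 11, 15)

alpha_1=11, alpha_2=17/2, alpha_3=11, alpha_4=15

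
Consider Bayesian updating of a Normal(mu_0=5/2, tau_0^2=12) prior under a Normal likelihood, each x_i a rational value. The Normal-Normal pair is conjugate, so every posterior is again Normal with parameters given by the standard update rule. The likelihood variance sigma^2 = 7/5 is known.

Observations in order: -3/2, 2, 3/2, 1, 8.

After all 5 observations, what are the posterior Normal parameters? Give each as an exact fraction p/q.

mu_0=1355/614, tau_0^2=84/307

obs 1: x=-3/2 → posterior Normal(-145/134, 84/67)
obs 2: x=2 → posterior Normal(95/254, 84/127)
obs 3: x=3/2 → posterior Normal(25/34, 84/187)
obs 4: x=1 → posterior Normal(395/494, 84/247)
obs 5: x=8 → posterior Normal(1355/614, 84/307)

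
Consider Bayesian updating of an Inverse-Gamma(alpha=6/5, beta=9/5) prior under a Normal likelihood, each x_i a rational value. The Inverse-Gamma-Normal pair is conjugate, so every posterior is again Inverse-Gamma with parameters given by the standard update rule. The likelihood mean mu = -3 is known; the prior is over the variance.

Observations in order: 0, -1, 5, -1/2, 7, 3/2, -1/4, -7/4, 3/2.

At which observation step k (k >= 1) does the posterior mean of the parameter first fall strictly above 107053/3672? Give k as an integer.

obs 1: x=0 → posterior Inverse-Gamma(17/10, 63/10)
obs 2: x=-1 → posterior Inverse-Gamma(11/5, 83/10)
obs 3: x=5 → posterior Inverse-Gamma(27/10, 403/10)
obs 4: x=-1/2 → posterior Inverse-Gamma(16/5, 1737/40)
obs 5: x=7 → posterior Inverse-Gamma(37/10, 3737/40)
obs 6: x=3/2 → posterior Inverse-Gamma(21/5, 2071/20)
obs 7: x=-1/4 → posterior Inverse-Gamma(47/10, 17173/160)
obs 8: x=-7/4 → posterior Inverse-Gamma(26/5, 8649/80)
obs 9: x=3/2 → posterior Inverse-Gamma(57/10, 9459/80)

k = 5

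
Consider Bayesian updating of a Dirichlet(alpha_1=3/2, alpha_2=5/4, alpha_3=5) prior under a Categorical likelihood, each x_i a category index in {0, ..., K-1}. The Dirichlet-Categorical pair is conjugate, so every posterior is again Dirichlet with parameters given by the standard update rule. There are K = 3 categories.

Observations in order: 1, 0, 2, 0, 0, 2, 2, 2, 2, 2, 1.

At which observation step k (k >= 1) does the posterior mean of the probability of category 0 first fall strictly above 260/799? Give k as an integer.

k = 5

obs 1: x=1 → posterior Dirichlet(3/2, 9/4, 5)
obs 2: x=0 → posterior Dirichlet(5/2, 9/4, 5)
obs 3: x=2 → posterior Dirichlet(5/2, 9/4, 6)
obs 4: x=0 → posterior Dirichlet(7/2, 9/4, 6)
obs 5: x=0 → posterior Dirichlet(9/2, 9/4, 6)
obs 6: x=2 → posterior Dirichlet(9/2, 9/4, 7)
obs 7: x=2 → posterior Dirichlet(9/2, 9/4, 8)
obs 8: x=2 → posterior Dirichlet(9/2, 9/4, 9)
obs 9: x=2 → posterior Dirichlet(9/2, 9/4, 10)
obs 10: x=2 → posterior Dirichlet(9/2, 9/4, 11)
obs 11: x=1 → posterior Dirichlet(9/2, 13/4, 11)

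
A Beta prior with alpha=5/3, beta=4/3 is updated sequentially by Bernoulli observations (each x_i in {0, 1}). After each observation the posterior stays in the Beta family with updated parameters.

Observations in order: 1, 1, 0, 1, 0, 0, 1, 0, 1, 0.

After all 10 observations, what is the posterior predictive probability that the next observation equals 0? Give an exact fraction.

obs 1: x=1 → posterior Beta(8/3, 4/3)
obs 2: x=1 → posterior Beta(11/3, 4/3)
obs 3: x=0 → posterior Beta(11/3, 7/3)
obs 4: x=1 → posterior Beta(14/3, 7/3)
obs 5: x=0 → posterior Beta(14/3, 10/3)
obs 6: x=0 → posterior Beta(14/3, 13/3)
obs 7: x=1 → posterior Beta(17/3, 13/3)
obs 8: x=0 → posterior Beta(17/3, 16/3)
obs 9: x=1 → posterior Beta(20/3, 16/3)
obs 10: x=0 → posterior Beta(20/3, 19/3)

19/39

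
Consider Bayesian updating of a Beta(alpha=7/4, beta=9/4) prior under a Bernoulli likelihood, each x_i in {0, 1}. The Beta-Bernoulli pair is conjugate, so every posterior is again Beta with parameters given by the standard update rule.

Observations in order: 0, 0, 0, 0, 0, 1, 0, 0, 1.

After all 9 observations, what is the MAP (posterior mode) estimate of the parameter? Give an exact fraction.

obs 1: x=0 → posterior Beta(7/4, 13/4)
obs 2: x=0 → posterior Beta(7/4, 17/4)
obs 3: x=0 → posterior Beta(7/4, 21/4)
obs 4: x=0 → posterior Beta(7/4, 25/4)
obs 5: x=0 → posterior Beta(7/4, 29/4)
obs 6: x=1 → posterior Beta(11/4, 29/4)
obs 7: x=0 → posterior Beta(11/4, 33/4)
obs 8: x=0 → posterior Beta(11/4, 37/4)
obs 9: x=1 → posterior Beta(15/4, 37/4)

1/4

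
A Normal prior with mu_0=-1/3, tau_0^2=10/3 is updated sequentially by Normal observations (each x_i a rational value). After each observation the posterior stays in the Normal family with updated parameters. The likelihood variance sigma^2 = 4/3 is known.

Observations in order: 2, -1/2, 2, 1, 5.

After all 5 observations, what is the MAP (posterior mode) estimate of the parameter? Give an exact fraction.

obs 1: x=2 → posterior Normal(4/3, 20/21)
obs 2: x=-1/2 → posterior Normal(41/72, 5/9)
obs 3: x=2 → posterior Normal(101/102, 20/51)
obs 4: x=1 → posterior Normal(131/132, 10/33)
obs 5: x=5 → posterior Normal(281/162, 20/81)

281/162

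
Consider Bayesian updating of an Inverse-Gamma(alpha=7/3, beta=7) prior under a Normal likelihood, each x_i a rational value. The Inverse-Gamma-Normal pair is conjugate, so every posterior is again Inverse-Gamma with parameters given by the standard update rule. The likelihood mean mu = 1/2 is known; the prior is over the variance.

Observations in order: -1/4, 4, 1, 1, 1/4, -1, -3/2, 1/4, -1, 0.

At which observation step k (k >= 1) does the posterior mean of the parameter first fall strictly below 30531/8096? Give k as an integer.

k = 5

obs 1: x=-1/4 → posterior Inverse-Gamma(17/6, 233/32)
obs 2: x=4 → posterior Inverse-Gamma(10/3, 429/32)
obs 3: x=1 → posterior Inverse-Gamma(23/6, 433/32)
obs 4: x=1 → posterior Inverse-Gamma(13/3, 437/32)
obs 5: x=1/4 → posterior Inverse-Gamma(29/6, 219/16)
obs 6: x=-1 → posterior Inverse-Gamma(16/3, 237/16)
obs 7: x=-3/2 → posterior Inverse-Gamma(35/6, 269/16)
obs 8: x=1/4 → posterior Inverse-Gamma(19/3, 539/32)
obs 9: x=-1 → posterior Inverse-Gamma(41/6, 575/32)
obs 10: x=0 → posterior Inverse-Gamma(22/3, 579/32)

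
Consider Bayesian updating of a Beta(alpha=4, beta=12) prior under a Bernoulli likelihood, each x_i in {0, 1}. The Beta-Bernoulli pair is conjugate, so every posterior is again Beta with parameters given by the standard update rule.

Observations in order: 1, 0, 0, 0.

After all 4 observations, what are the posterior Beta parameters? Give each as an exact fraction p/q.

obs 1: x=1 → posterior Beta(5, 12)
obs 2: x=0 → posterior Beta(5, 13)
obs 3: x=0 → posterior Beta(5, 14)
obs 4: x=0 → posterior Beta(5, 15)

alpha=5, beta=15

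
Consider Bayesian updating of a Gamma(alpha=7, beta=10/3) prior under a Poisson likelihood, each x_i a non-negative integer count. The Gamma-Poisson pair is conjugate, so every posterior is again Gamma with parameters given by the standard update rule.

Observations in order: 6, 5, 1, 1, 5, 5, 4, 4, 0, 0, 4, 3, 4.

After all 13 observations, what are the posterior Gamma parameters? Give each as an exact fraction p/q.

alpha=49, beta=49/3

obs 1: x=6 → posterior Gamma(13, 13/3)
obs 2: x=5 → posterior Gamma(18, 16/3)
obs 3: x=1 → posterior Gamma(19, 19/3)
obs 4: x=1 → posterior Gamma(20, 22/3)
obs 5: x=5 → posterior Gamma(25, 25/3)
obs 6: x=5 → posterior Gamma(30, 28/3)
obs 7: x=4 → posterior Gamma(34, 31/3)
obs 8: x=4 → posterior Gamma(38, 34/3)
obs 9: x=0 → posterior Gamma(38, 37/3)
obs 10: x=0 → posterior Gamma(38, 40/3)
obs 11: x=4 → posterior Gamma(42, 43/3)
obs 12: x=3 → posterior Gamma(45, 46/3)
obs 13: x=4 → posterior Gamma(49, 49/3)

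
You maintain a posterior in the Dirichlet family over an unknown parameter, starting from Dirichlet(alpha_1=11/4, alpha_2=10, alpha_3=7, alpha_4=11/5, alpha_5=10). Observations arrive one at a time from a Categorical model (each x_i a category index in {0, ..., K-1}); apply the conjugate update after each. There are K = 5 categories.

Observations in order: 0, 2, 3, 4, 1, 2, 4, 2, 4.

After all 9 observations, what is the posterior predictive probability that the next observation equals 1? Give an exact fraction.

obs 1: x=0 → posterior Dirichlet(15/4, 10, 7, 11/5, 10)
obs 2: x=2 → posterior Dirichlet(15/4, 10, 8, 11/5, 10)
obs 3: x=3 → posterior Dirichlet(15/4, 10, 8, 16/5, 10)
obs 4: x=4 → posterior Dirichlet(15/4, 10, 8, 16/5, 11)
obs 5: x=1 → posterior Dirichlet(15/4, 11, 8, 16/5, 11)
obs 6: x=2 → posterior Dirichlet(15/4, 11, 9, 16/5, 11)
obs 7: x=4 → posterior Dirichlet(15/4, 11, 9, 16/5, 12)
obs 8: x=2 → posterior Dirichlet(15/4, 11, 10, 16/5, 12)
obs 9: x=4 → posterior Dirichlet(15/4, 11, 10, 16/5, 13)

220/819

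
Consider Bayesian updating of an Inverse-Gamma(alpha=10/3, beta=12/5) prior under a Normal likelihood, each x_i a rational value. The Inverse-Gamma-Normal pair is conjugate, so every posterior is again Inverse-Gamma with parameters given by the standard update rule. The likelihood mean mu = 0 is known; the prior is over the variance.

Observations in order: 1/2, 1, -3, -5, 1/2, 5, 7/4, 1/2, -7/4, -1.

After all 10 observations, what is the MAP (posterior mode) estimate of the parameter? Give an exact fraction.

obs 1: x=1/2 → posterior Inverse-Gamma(23/6, 101/40)
obs 2: x=1 → posterior Inverse-Gamma(13/3, 121/40)
obs 3: x=-3 → posterior Inverse-Gamma(29/6, 301/40)
obs 4: x=-5 → posterior Inverse-Gamma(16/3, 801/40)
obs 5: x=1/2 → posterior Inverse-Gamma(35/6, 403/20)
obs 6: x=5 → posterior Inverse-Gamma(19/3, 653/20)
obs 7: x=7/4 → posterior Inverse-Gamma(41/6, 5469/160)
obs 8: x=1/2 → posterior Inverse-Gamma(22/3, 5489/160)
obs 9: x=-7/4 → posterior Inverse-Gamma(47/6, 2867/80)
obs 10: x=-1 → posterior Inverse-Gamma(25/3, 2907/80)

8721/2240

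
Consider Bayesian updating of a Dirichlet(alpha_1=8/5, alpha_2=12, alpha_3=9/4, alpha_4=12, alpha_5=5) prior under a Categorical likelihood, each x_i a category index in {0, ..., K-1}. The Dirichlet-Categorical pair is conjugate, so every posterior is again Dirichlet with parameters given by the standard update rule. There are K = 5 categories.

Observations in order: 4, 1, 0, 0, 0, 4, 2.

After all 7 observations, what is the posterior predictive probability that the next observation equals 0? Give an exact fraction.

obs 1: x=4 → posterior Dirichlet(8/5, 12, 9/4, 12, 6)
obs 2: x=1 → posterior Dirichlet(8/5, 13, 9/4, 12, 6)
obs 3: x=0 → posterior Dirichlet(13/5, 13, 9/4, 12, 6)
obs 4: x=0 → posterior Dirichlet(18/5, 13, 9/4, 12, 6)
obs 5: x=0 → posterior Dirichlet(23/5, 13, 9/4, 12, 6)
obs 6: x=4 → posterior Dirichlet(23/5, 13, 9/4, 12, 7)
obs 7: x=2 → posterior Dirichlet(23/5, 13, 13/4, 12, 7)

92/797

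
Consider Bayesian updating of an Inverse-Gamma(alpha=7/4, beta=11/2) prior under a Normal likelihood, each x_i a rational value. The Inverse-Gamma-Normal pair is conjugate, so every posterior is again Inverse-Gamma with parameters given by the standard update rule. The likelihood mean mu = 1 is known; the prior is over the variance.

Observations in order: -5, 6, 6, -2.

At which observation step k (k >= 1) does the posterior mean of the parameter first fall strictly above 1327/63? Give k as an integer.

k = 3

obs 1: x=-5 → posterior Inverse-Gamma(9/4, 47/2)
obs 2: x=6 → posterior Inverse-Gamma(11/4, 36)
obs 3: x=6 → posterior Inverse-Gamma(13/4, 97/2)
obs 4: x=-2 → posterior Inverse-Gamma(15/4, 53)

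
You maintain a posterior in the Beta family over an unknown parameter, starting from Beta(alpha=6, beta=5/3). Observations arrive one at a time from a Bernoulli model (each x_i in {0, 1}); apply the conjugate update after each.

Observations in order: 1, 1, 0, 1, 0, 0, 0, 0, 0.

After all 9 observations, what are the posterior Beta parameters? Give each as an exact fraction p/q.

alpha=9, beta=23/3

obs 1: x=1 → posterior Beta(7, 5/3)
obs 2: x=1 → posterior Beta(8, 5/3)
obs 3: x=0 → posterior Beta(8, 8/3)
obs 4: x=1 → posterior Beta(9, 8/3)
obs 5: x=0 → posterior Beta(9, 11/3)
obs 6: x=0 → posterior Beta(9, 14/3)
obs 7: x=0 → posterior Beta(9, 17/3)
obs 8: x=0 → posterior Beta(9, 20/3)
obs 9: x=0 → posterior Beta(9, 23/3)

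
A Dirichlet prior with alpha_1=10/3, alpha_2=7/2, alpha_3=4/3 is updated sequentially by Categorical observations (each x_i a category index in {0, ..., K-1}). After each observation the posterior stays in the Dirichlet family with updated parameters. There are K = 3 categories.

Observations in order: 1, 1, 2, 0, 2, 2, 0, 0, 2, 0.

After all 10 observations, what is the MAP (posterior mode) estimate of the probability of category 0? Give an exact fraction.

obs 1: x=1 → posterior Dirichlet(10/3, 9/2, 4/3)
obs 2: x=1 → posterior Dirichlet(10/3, 11/2, 4/3)
obs 3: x=2 → posterior Dirichlet(10/3, 11/2, 7/3)
obs 4: x=0 → posterior Dirichlet(13/3, 11/2, 7/3)
obs 5: x=2 → posterior Dirichlet(13/3, 11/2, 10/3)
obs 6: x=2 → posterior Dirichlet(13/3, 11/2, 13/3)
obs 7: x=0 → posterior Dirichlet(16/3, 11/2, 13/3)
obs 8: x=0 → posterior Dirichlet(19/3, 11/2, 13/3)
obs 9: x=2 → posterior Dirichlet(19/3, 11/2, 16/3)
obs 10: x=0 → posterior Dirichlet(22/3, 11/2, 16/3)

38/91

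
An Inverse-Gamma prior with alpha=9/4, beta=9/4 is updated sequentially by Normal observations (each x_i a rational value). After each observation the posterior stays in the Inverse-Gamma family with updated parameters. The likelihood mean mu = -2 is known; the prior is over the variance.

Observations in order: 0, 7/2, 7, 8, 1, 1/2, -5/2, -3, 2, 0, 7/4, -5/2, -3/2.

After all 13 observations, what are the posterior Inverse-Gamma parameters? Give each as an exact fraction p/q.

alpha=35/4, beta=4333/32

obs 1: x=0 → posterior Inverse-Gamma(11/4, 17/4)
obs 2: x=7/2 → posterior Inverse-Gamma(13/4, 155/8)
obs 3: x=7 → posterior Inverse-Gamma(15/4, 479/8)
obs 4: x=8 → posterior Inverse-Gamma(17/4, 879/8)
obs 5: x=1 → posterior Inverse-Gamma(19/4, 915/8)
obs 6: x=1/2 → posterior Inverse-Gamma(21/4, 235/2)
obs 7: x=-5/2 → posterior Inverse-Gamma(23/4, 941/8)
obs 8: x=-3 → posterior Inverse-Gamma(25/4, 945/8)
obs 9: x=2 → posterior Inverse-Gamma(27/4, 1009/8)
obs 10: x=0 → posterior Inverse-Gamma(29/4, 1025/8)
obs 11: x=7/4 → posterior Inverse-Gamma(31/4, 4325/32)
obs 12: x=-5/2 → posterior Inverse-Gamma(33/4, 4329/32)
obs 13: x=-3/2 → posterior Inverse-Gamma(35/4, 4333/32)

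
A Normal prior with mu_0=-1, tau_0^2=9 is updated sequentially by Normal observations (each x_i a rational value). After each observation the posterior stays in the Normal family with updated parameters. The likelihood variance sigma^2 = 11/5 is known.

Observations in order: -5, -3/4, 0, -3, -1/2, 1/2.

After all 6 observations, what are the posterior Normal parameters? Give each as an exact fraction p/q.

obs 1: x=-5 → posterior Normal(-59/14, 99/56)
obs 2: x=-3/4 → posterior Normal(-1079/404, 99/101)
obs 3: x=0 → posterior Normal(-1079/584, 99/146)
obs 4: x=-3 → posterior Normal(-1619/764, 99/191)
obs 5: x=-1/2 → posterior Normal(-1709/944, 99/236)
obs 6: x=1/2 → posterior Normal(-1619/1124, 99/281)

mu_0=-1619/1124, tau_0^2=99/281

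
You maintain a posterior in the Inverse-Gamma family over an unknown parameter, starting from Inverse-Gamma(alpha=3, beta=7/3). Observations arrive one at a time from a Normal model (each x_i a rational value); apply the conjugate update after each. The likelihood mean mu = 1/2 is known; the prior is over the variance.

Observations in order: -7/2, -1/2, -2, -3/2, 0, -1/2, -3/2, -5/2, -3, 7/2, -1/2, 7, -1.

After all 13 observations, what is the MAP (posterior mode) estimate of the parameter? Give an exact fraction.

obs 1: x=-7/2 → posterior Inverse-Gamma(7/2, 31/3)
obs 2: x=-1/2 → posterior Inverse-Gamma(4, 65/6)
obs 3: x=-2 → posterior Inverse-Gamma(9/2, 335/24)
obs 4: x=-3/2 → posterior Inverse-Gamma(5, 383/24)
obs 5: x=0 → posterior Inverse-Gamma(11/2, 193/12)
obs 6: x=-1/2 → posterior Inverse-Gamma(6, 199/12)
obs 7: x=-3/2 → posterior Inverse-Gamma(13/2, 223/12)
obs 8: x=-5/2 → posterior Inverse-Gamma(7, 277/12)
obs 9: x=-3 → posterior Inverse-Gamma(15/2, 701/24)
obs 10: x=7/2 → posterior Inverse-Gamma(8, 809/24)
obs 11: x=-1/2 → posterior Inverse-Gamma(17/2, 821/24)
obs 12: x=7 → posterior Inverse-Gamma(9, 166/3)
obs 13: x=-1 → posterior Inverse-Gamma(19/2, 1355/24)

1355/252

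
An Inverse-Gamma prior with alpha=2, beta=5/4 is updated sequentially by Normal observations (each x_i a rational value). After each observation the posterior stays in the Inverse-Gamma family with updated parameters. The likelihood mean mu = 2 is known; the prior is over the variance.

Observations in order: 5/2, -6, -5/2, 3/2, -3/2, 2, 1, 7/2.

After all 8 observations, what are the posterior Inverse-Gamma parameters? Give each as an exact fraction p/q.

alpha=6, beta=411/8

obs 1: x=5/2 → posterior Inverse-Gamma(5/2, 11/8)
obs 2: x=-6 → posterior Inverse-Gamma(3, 267/8)
obs 3: x=-5/2 → posterior Inverse-Gamma(7/2, 87/2)
obs 4: x=3/2 → posterior Inverse-Gamma(4, 349/8)
obs 5: x=-3/2 → posterior Inverse-Gamma(9/2, 199/4)
obs 6: x=2 → posterior Inverse-Gamma(5, 199/4)
obs 7: x=1 → posterior Inverse-Gamma(11/2, 201/4)
obs 8: x=7/2 → posterior Inverse-Gamma(6, 411/8)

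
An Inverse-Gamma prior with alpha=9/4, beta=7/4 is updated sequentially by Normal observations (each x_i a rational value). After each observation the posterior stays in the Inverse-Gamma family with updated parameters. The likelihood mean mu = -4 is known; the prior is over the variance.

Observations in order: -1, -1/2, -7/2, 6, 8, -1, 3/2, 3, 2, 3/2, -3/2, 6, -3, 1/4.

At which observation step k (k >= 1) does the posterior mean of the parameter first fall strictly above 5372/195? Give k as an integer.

obs 1: x=-1 → posterior Inverse-Gamma(11/4, 25/4)
obs 2: x=-1/2 → posterior Inverse-Gamma(13/4, 99/8)
obs 3: x=-7/2 → posterior Inverse-Gamma(15/4, 25/2)
obs 4: x=6 → posterior Inverse-Gamma(17/4, 125/2)
obs 5: x=8 → posterior Inverse-Gamma(19/4, 269/2)
obs 6: x=-1 → posterior Inverse-Gamma(21/4, 139)
obs 7: x=3/2 → posterior Inverse-Gamma(23/4, 1233/8)
obs 8: x=3 → posterior Inverse-Gamma(25/4, 1429/8)
obs 9: x=2 → posterior Inverse-Gamma(27/4, 1573/8)
obs 10: x=3/2 → posterior Inverse-Gamma(29/4, 847/4)
obs 11: x=-3/2 → posterior Inverse-Gamma(31/4, 1719/8)
obs 12: x=6 → posterior Inverse-Gamma(33/4, 2119/8)
obs 13: x=-3 → posterior Inverse-Gamma(35/4, 2123/8)
obs 14: x=1/4 → posterior Inverse-Gamma(37/4, 8781/32)

k = 5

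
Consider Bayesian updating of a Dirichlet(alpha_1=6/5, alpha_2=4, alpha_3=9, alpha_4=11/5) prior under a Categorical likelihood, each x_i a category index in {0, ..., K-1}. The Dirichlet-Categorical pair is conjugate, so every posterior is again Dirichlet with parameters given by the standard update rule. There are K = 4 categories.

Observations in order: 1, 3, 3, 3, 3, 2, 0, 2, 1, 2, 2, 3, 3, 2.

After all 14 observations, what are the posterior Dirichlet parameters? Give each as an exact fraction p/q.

obs 1: x=1 → posterior Dirichlet(6/5, 5, 9, 11/5)
obs 2: x=3 → posterior Dirichlet(6/5, 5, 9, 16/5)
obs 3: x=3 → posterior Dirichlet(6/5, 5, 9, 21/5)
obs 4: x=3 → posterior Dirichlet(6/5, 5, 9, 26/5)
obs 5: x=3 → posterior Dirichlet(6/5, 5, 9, 31/5)
obs 6: x=2 → posterior Dirichlet(6/5, 5, 10, 31/5)
obs 7: x=0 → posterior Dirichlet(11/5, 5, 10, 31/5)
obs 8: x=2 → posterior Dirichlet(11/5, 5, 11, 31/5)
obs 9: x=1 → posterior Dirichlet(11/5, 6, 11, 31/5)
obs 10: x=2 → posterior Dirichlet(11/5, 6, 12, 31/5)
obs 11: x=2 → posterior Dirichlet(11/5, 6, 13, 31/5)
obs 12: x=3 → posterior Dirichlet(11/5, 6, 13, 36/5)
obs 13: x=3 → posterior Dirichlet(11/5, 6, 13, 41/5)
obs 14: x=2 → posterior Dirichlet(11/5, 6, 14, 41/5)

alpha_1=11/5, alpha_2=6, alpha_3=14, alpha_4=41/5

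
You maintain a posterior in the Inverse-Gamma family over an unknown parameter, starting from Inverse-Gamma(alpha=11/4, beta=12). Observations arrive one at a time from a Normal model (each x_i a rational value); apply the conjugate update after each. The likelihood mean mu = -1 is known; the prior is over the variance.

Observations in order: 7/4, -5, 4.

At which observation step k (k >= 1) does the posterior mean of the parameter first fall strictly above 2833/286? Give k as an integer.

k = 3

obs 1: x=7/4 → posterior Inverse-Gamma(13/4, 505/32)
obs 2: x=-5 → posterior Inverse-Gamma(15/4, 761/32)
obs 3: x=4 → posterior Inverse-Gamma(17/4, 1161/32)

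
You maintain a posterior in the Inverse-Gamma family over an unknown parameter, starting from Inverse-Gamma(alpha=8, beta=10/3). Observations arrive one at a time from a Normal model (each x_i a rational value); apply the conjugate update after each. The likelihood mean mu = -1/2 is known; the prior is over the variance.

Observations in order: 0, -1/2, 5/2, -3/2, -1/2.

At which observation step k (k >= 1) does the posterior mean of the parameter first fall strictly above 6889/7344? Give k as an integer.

k = 4

obs 1: x=0 → posterior Inverse-Gamma(17/2, 83/24)
obs 2: x=-1/2 → posterior Inverse-Gamma(9, 83/24)
obs 3: x=5/2 → posterior Inverse-Gamma(19/2, 191/24)
obs 4: x=-3/2 → posterior Inverse-Gamma(10, 203/24)
obs 5: x=-1/2 → posterior Inverse-Gamma(21/2, 203/24)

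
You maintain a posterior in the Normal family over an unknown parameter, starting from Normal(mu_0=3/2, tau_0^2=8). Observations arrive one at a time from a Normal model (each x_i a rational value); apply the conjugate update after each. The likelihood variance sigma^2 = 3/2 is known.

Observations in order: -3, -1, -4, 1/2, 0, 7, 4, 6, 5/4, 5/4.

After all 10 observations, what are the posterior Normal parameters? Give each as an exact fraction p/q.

obs 1: x=-3 → posterior Normal(-87/38, 24/19)
obs 2: x=-1 → posterior Normal(-17/10, 24/35)
obs 3: x=-4 → posterior Normal(-247/102, 8/17)
obs 4: x=1/2 → posterior Normal(-231/134, 24/67)
obs 5: x=0 → posterior Normal(-231/166, 24/83)
obs 6: x=7 → posterior Normal(-7/198, 8/33)
obs 7: x=4 → posterior Normal(121/230, 24/115)
obs 8: x=6 → posterior Normal(313/262, 24/131)
obs 9: x=5/4 → posterior Normal(353/294, 8/49)
obs 10: x=5/4 → posterior Normal(393/326, 24/163)

mu_0=393/326, tau_0^2=24/163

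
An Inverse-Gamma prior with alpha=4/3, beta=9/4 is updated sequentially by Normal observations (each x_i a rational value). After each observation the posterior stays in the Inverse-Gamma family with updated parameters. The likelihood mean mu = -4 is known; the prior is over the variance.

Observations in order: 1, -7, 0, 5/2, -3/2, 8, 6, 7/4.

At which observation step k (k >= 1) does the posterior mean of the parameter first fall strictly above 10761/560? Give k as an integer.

k = 4

obs 1: x=1 → posterior Inverse-Gamma(11/6, 59/4)
obs 2: x=-7 → posterior Inverse-Gamma(7/3, 77/4)
obs 3: x=0 → posterior Inverse-Gamma(17/6, 109/4)
obs 4: x=5/2 → posterior Inverse-Gamma(10/3, 387/8)
obs 5: x=-3/2 → posterior Inverse-Gamma(23/6, 103/2)
obs 6: x=8 → posterior Inverse-Gamma(13/3, 247/2)
obs 7: x=6 → posterior Inverse-Gamma(29/6, 347/2)
obs 8: x=7/4 → posterior Inverse-Gamma(16/3, 6081/32)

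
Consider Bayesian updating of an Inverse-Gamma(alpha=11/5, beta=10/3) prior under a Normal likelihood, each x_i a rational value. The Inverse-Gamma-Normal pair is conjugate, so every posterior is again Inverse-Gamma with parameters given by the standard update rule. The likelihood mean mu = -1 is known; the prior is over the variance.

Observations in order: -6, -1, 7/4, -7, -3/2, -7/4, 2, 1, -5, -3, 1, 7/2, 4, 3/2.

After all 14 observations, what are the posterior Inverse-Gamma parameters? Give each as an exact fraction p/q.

alpha=46/5, beta=3949/48

obs 1: x=-6 → posterior Inverse-Gamma(27/10, 95/6)
obs 2: x=-1 → posterior Inverse-Gamma(16/5, 95/6)
obs 3: x=7/4 → posterior Inverse-Gamma(37/10, 1883/96)
obs 4: x=-7 → posterior Inverse-Gamma(21/5, 3611/96)
obs 5: x=-3/2 → posterior Inverse-Gamma(47/10, 3623/96)
obs 6: x=-7/4 → posterior Inverse-Gamma(26/5, 1825/48)
obs 7: x=2 → posterior Inverse-Gamma(57/10, 2041/48)
obs 8: x=1 → posterior Inverse-Gamma(31/5, 2137/48)
obs 9: x=-5 → posterior Inverse-Gamma(67/10, 2521/48)
obs 10: x=-3 → posterior Inverse-Gamma(36/5, 2617/48)
obs 11: x=1 → posterior Inverse-Gamma(77/10, 2713/48)
obs 12: x=7/2 → posterior Inverse-Gamma(41/5, 3199/48)
obs 13: x=4 → posterior Inverse-Gamma(87/10, 3799/48)
obs 14: x=3/2 → posterior Inverse-Gamma(46/5, 3949/48)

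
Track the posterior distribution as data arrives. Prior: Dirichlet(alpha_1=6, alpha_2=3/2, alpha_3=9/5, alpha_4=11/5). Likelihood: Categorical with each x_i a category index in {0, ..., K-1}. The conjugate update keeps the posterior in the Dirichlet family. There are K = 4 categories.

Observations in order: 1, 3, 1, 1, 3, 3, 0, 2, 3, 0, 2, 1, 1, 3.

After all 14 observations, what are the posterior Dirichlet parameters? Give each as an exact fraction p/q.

alpha_1=8, alpha_2=13/2, alpha_3=19/5, alpha_4=36/5

obs 1: x=1 → posterior Dirichlet(6, 5/2, 9/5, 11/5)
obs 2: x=3 → posterior Dirichlet(6, 5/2, 9/5, 16/5)
obs 3: x=1 → posterior Dirichlet(6, 7/2, 9/5, 16/5)
obs 4: x=1 → posterior Dirichlet(6, 9/2, 9/5, 16/5)
obs 5: x=3 → posterior Dirichlet(6, 9/2, 9/5, 21/5)
obs 6: x=3 → posterior Dirichlet(6, 9/2, 9/5, 26/5)
obs 7: x=0 → posterior Dirichlet(7, 9/2, 9/5, 26/5)
obs 8: x=2 → posterior Dirichlet(7, 9/2, 14/5, 26/5)
obs 9: x=3 → posterior Dirichlet(7, 9/2, 14/5, 31/5)
obs 10: x=0 → posterior Dirichlet(8, 9/2, 14/5, 31/5)
obs 11: x=2 → posterior Dirichlet(8, 9/2, 19/5, 31/5)
obs 12: x=1 → posterior Dirichlet(8, 11/2, 19/5, 31/5)
obs 13: x=1 → posterior Dirichlet(8, 13/2, 19/5, 31/5)
obs 14: x=3 → posterior Dirichlet(8, 13/2, 19/5, 36/5)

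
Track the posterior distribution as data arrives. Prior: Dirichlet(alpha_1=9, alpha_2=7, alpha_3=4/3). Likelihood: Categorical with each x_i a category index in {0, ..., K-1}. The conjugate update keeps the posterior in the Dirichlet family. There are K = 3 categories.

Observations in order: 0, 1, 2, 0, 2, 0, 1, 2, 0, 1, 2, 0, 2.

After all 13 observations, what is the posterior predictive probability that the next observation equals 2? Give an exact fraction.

obs 1: x=0 → posterior Dirichlet(10, 7, 4/3)
obs 2: x=1 → posterior Dirichlet(10, 8, 4/3)
obs 3: x=2 → posterior Dirichlet(10, 8, 7/3)
obs 4: x=0 → posterior Dirichlet(11, 8, 7/3)
obs 5: x=2 → posterior Dirichlet(11, 8, 10/3)
obs 6: x=0 → posterior Dirichlet(12, 8, 10/3)
obs 7: x=1 → posterior Dirichlet(12, 9, 10/3)
obs 8: x=2 → posterior Dirichlet(12, 9, 13/3)
obs 9: x=0 → posterior Dirichlet(13, 9, 13/3)
obs 10: x=1 → posterior Dirichlet(13, 10, 13/3)
obs 11: x=2 → posterior Dirichlet(13, 10, 16/3)
obs 12: x=0 → posterior Dirichlet(14, 10, 16/3)
obs 13: x=2 → posterior Dirichlet(14, 10, 19/3)

19/91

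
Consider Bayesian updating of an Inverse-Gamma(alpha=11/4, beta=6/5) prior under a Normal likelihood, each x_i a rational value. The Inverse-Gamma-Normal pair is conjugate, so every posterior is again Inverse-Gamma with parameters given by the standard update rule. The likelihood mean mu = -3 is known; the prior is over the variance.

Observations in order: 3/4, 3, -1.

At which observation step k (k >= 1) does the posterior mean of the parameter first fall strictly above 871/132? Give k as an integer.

obs 1: x=3/4 → posterior Inverse-Gamma(13/4, 1317/160)
obs 2: x=3 → posterior Inverse-Gamma(15/4, 4197/160)
obs 3: x=-1 → posterior Inverse-Gamma(17/4, 4517/160)

k = 2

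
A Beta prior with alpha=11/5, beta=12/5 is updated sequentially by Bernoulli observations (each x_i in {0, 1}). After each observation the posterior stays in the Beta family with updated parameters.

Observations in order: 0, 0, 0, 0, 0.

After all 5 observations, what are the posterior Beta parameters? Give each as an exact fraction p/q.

obs 1: x=0 → posterior Beta(11/5, 17/5)
obs 2: x=0 → posterior Beta(11/5, 22/5)
obs 3: x=0 → posterior Beta(11/5, 27/5)
obs 4: x=0 → posterior Beta(11/5, 32/5)
obs 5: x=0 → posterior Beta(11/5, 37/5)

alpha=11/5, beta=37/5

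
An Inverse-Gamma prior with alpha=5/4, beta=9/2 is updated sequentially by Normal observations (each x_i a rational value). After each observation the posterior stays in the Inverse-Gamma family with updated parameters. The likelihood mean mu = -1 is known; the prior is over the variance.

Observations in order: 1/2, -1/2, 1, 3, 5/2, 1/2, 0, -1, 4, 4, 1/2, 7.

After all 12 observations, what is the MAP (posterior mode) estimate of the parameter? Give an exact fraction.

653/66

obs 1: x=1/2 → posterior Inverse-Gamma(7/4, 45/8)
obs 2: x=-1/2 → posterior Inverse-Gamma(9/4, 23/4)
obs 3: x=1 → posterior Inverse-Gamma(11/4, 31/4)
obs 4: x=3 → posterior Inverse-Gamma(13/4, 63/4)
obs 5: x=5/2 → posterior Inverse-Gamma(15/4, 175/8)
obs 6: x=1/2 → posterior Inverse-Gamma(17/4, 23)
obs 7: x=0 → posterior Inverse-Gamma(19/4, 47/2)
obs 8: x=-1 → posterior Inverse-Gamma(21/4, 47/2)
obs 9: x=4 → posterior Inverse-Gamma(23/4, 36)
obs 10: x=4 → posterior Inverse-Gamma(25/4, 97/2)
obs 11: x=1/2 → posterior Inverse-Gamma(27/4, 397/8)
obs 12: x=7 → posterior Inverse-Gamma(29/4, 653/8)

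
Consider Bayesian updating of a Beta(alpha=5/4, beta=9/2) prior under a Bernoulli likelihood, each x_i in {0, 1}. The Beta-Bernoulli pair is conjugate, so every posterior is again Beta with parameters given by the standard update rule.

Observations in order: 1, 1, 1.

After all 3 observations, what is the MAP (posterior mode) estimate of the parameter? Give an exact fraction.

13/27

obs 1: x=1 → posterior Beta(9/4, 9/2)
obs 2: x=1 → posterior Beta(13/4, 9/2)
obs 3: x=1 → posterior Beta(17/4, 9/2)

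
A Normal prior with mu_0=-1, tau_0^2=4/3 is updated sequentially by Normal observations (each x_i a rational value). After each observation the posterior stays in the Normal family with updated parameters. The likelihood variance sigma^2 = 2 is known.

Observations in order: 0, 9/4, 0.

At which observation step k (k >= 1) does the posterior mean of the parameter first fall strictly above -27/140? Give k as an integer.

k = 2

obs 1: x=0 → posterior Normal(-3/5, 4/5)
obs 2: x=9/4 → posterior Normal(3/14, 4/7)
obs 3: x=0 → posterior Normal(1/6, 4/9)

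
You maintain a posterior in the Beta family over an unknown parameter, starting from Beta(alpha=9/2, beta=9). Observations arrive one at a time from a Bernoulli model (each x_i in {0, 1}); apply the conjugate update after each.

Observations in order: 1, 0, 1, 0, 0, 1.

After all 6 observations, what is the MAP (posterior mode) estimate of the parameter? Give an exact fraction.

13/35

obs 1: x=1 → posterior Beta(11/2, 9)
obs 2: x=0 → posterior Beta(11/2, 10)
obs 3: x=1 → posterior Beta(13/2, 10)
obs 4: x=0 → posterior Beta(13/2, 11)
obs 5: x=0 → posterior Beta(13/2, 12)
obs 6: x=1 → posterior Beta(15/2, 12)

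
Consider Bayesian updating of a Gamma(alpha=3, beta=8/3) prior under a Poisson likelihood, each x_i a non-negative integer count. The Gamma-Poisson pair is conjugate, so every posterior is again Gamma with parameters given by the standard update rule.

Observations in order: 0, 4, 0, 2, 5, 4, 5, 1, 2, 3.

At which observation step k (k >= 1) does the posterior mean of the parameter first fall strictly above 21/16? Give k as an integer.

obs 1: x=0 → posterior Gamma(3, 11/3)
obs 2: x=4 → posterior Gamma(7, 14/3)
obs 3: x=0 → posterior Gamma(7, 17/3)
obs 4: x=2 → posterior Gamma(9, 20/3)
obs 5: x=5 → posterior Gamma(14, 23/3)
obs 6: x=4 → posterior Gamma(18, 26/3)
obs 7: x=5 → posterior Gamma(23, 29/3)
obs 8: x=1 → posterior Gamma(24, 32/3)
obs 9: x=2 → posterior Gamma(26, 35/3)
obs 10: x=3 → posterior Gamma(29, 38/3)

k = 2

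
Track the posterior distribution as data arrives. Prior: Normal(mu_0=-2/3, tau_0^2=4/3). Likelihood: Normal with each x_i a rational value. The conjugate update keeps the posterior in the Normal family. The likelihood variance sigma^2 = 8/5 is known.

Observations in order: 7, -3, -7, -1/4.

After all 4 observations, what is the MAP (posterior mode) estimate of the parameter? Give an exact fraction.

obs 1: x=7 → posterior Normal(31/11, 8/11)
obs 2: x=-3 → posterior Normal(1, 1/2)
obs 3: x=-7 → posterior Normal(-19/21, 8/21)
obs 4: x=-1/4 → posterior Normal(-81/104, 4/13)

-81/104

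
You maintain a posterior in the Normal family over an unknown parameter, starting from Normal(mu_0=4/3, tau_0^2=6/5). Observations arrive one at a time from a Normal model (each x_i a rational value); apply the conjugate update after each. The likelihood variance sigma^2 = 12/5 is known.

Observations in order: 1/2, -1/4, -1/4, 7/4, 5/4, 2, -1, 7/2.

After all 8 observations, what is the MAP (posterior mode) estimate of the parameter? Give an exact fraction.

obs 1: x=1/2 → posterior Normal(19/18, 4/5)
obs 2: x=-1/4 → posterior Normal(35/48, 3/5)
obs 3: x=-1/4 → posterior Normal(8/15, 12/25)
obs 4: x=7/4 → posterior Normal(53/72, 2/5)
obs 5: x=5/4 → posterior Normal(17/21, 12/35)
obs 6: x=2 → posterior Normal(23/24, 3/10)
obs 7: x=-1 → posterior Normal(20/27, 4/15)
obs 8: x=7/2 → posterior Normal(61/60, 6/25)

61/60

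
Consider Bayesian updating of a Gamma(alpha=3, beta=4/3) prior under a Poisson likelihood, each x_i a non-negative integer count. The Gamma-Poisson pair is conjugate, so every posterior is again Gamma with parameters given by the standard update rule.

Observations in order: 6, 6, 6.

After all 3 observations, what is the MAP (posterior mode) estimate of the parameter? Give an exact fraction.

60/13

obs 1: x=6 → posterior Gamma(9, 7/3)
obs 2: x=6 → posterior Gamma(15, 10/3)
obs 3: x=6 → posterior Gamma(21, 13/3)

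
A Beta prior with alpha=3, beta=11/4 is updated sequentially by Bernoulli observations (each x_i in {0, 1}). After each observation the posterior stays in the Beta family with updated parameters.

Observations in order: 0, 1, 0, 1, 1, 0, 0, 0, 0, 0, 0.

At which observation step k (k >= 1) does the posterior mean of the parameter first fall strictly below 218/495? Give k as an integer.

k = 8

obs 1: x=0 → posterior Beta(3, 15/4)
obs 2: x=1 → posterior Beta(4, 15/4)
obs 3: x=0 → posterior Beta(4, 19/4)
obs 4: x=1 → posterior Beta(5, 19/4)
obs 5: x=1 → posterior Beta(6, 19/4)
obs 6: x=0 → posterior Beta(6, 23/4)
obs 7: x=0 → posterior Beta(6, 27/4)
obs 8: x=0 → posterior Beta(6, 31/4)
obs 9: x=0 → posterior Beta(6, 35/4)
obs 10: x=0 → posterior Beta(6, 39/4)
obs 11: x=0 → posterior Beta(6, 43/4)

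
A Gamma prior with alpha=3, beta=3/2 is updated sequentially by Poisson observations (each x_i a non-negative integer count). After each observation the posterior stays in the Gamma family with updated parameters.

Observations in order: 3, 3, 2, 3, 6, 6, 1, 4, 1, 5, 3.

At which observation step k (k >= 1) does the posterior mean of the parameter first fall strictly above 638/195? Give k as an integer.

obs 1: x=3 → posterior Gamma(6, 5/2)
obs 2: x=3 → posterior Gamma(9, 7/2)
obs 3: x=2 → posterior Gamma(11, 9/2)
obs 4: x=3 → posterior Gamma(14, 11/2)
obs 5: x=6 → posterior Gamma(20, 13/2)
obs 6: x=6 → posterior Gamma(26, 15/2)
obs 7: x=1 → posterior Gamma(27, 17/2)
obs 8: x=4 → posterior Gamma(31, 19/2)
obs 9: x=1 → posterior Gamma(32, 21/2)
obs 10: x=5 → posterior Gamma(37, 23/2)
obs 11: x=3 → posterior Gamma(40, 25/2)

k = 6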